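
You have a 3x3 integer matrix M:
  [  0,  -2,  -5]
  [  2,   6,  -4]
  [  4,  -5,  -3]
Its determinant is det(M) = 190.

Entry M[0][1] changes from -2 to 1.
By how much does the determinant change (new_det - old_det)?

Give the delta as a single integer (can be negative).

Answer: -30

Derivation:
Cofactor C_01 = -10
Entry delta = 1 - -2 = 3
Det delta = entry_delta * cofactor = 3 * -10 = -30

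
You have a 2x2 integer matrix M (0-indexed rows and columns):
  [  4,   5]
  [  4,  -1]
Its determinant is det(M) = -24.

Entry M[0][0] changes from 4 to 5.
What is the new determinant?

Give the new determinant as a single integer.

Answer: -25

Derivation:
det is linear in row 0: changing M[0][0] by delta changes det by delta * cofactor(0,0).
Cofactor C_00 = (-1)^(0+0) * minor(0,0) = -1
Entry delta = 5 - 4 = 1
Det delta = 1 * -1 = -1
New det = -24 + -1 = -25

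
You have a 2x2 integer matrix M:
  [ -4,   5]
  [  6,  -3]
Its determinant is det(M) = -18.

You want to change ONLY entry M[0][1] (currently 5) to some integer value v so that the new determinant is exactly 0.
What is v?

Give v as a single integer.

det is linear in entry M[0][1]: det = old_det + (v - 5) * C_01
Cofactor C_01 = -6
Want det = 0: -18 + (v - 5) * -6 = 0
  (v - 5) = 18 / -6 = -3
  v = 5 + (-3) = 2

Answer: 2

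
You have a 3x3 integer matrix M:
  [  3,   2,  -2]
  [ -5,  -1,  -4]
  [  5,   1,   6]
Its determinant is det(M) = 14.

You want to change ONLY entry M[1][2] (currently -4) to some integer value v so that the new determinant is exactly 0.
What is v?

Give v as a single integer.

Answer: -6

Derivation:
det is linear in entry M[1][2]: det = old_det + (v - -4) * C_12
Cofactor C_12 = 7
Want det = 0: 14 + (v - -4) * 7 = 0
  (v - -4) = -14 / 7 = -2
  v = -4 + (-2) = -6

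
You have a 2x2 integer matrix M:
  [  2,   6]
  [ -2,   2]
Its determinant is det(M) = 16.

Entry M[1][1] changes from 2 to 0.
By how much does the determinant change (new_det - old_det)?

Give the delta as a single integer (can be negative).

Answer: -4

Derivation:
Cofactor C_11 = 2
Entry delta = 0 - 2 = -2
Det delta = entry_delta * cofactor = -2 * 2 = -4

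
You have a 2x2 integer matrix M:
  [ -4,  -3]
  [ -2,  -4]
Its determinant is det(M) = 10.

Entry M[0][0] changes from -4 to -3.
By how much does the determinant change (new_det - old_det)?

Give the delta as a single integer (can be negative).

Cofactor C_00 = -4
Entry delta = -3 - -4 = 1
Det delta = entry_delta * cofactor = 1 * -4 = -4

Answer: -4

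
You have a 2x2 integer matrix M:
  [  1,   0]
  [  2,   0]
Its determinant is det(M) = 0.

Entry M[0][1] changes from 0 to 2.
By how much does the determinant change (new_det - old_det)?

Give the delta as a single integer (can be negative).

Answer: -4

Derivation:
Cofactor C_01 = -2
Entry delta = 2 - 0 = 2
Det delta = entry_delta * cofactor = 2 * -2 = -4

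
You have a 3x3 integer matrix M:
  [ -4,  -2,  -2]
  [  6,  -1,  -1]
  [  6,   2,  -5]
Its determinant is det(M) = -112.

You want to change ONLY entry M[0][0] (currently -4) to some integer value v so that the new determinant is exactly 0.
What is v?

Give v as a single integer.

det is linear in entry M[0][0]: det = old_det + (v - -4) * C_00
Cofactor C_00 = 7
Want det = 0: -112 + (v - -4) * 7 = 0
  (v - -4) = 112 / 7 = 16
  v = -4 + (16) = 12

Answer: 12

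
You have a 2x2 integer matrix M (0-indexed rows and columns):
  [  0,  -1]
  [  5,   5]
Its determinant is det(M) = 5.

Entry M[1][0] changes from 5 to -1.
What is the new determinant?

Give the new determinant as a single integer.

det is linear in row 1: changing M[1][0] by delta changes det by delta * cofactor(1,0).
Cofactor C_10 = (-1)^(1+0) * minor(1,0) = 1
Entry delta = -1 - 5 = -6
Det delta = -6 * 1 = -6
New det = 5 + -6 = -1

Answer: -1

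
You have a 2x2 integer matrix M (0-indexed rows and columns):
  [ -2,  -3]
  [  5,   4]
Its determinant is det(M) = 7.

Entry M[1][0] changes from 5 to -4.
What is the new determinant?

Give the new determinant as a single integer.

det is linear in row 1: changing M[1][0] by delta changes det by delta * cofactor(1,0).
Cofactor C_10 = (-1)^(1+0) * minor(1,0) = 3
Entry delta = -4 - 5 = -9
Det delta = -9 * 3 = -27
New det = 7 + -27 = -20

Answer: -20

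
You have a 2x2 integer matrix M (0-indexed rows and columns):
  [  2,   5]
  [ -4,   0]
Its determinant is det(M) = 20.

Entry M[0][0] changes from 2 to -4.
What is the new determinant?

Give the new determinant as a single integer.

Answer: 20

Derivation:
det is linear in row 0: changing M[0][0] by delta changes det by delta * cofactor(0,0).
Cofactor C_00 = (-1)^(0+0) * minor(0,0) = 0
Entry delta = -4 - 2 = -6
Det delta = -6 * 0 = 0
New det = 20 + 0 = 20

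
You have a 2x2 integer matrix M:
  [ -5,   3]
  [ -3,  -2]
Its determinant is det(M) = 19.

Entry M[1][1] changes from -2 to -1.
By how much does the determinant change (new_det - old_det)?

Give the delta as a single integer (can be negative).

Answer: -5

Derivation:
Cofactor C_11 = -5
Entry delta = -1 - -2 = 1
Det delta = entry_delta * cofactor = 1 * -5 = -5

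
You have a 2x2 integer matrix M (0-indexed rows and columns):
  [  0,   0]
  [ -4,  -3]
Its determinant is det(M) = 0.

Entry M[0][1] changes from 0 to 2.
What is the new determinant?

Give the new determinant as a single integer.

Answer: 8

Derivation:
det is linear in row 0: changing M[0][1] by delta changes det by delta * cofactor(0,1).
Cofactor C_01 = (-1)^(0+1) * minor(0,1) = 4
Entry delta = 2 - 0 = 2
Det delta = 2 * 4 = 8
New det = 0 + 8 = 8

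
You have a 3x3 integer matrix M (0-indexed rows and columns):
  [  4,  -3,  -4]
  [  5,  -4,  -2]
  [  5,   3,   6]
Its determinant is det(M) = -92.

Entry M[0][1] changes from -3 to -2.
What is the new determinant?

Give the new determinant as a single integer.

det is linear in row 0: changing M[0][1] by delta changes det by delta * cofactor(0,1).
Cofactor C_01 = (-1)^(0+1) * minor(0,1) = -40
Entry delta = -2 - -3 = 1
Det delta = 1 * -40 = -40
New det = -92 + -40 = -132

Answer: -132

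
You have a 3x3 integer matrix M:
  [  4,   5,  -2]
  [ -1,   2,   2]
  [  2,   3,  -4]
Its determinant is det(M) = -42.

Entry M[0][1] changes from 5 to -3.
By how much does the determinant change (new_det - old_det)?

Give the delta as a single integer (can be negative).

Cofactor C_01 = 0
Entry delta = -3 - 5 = -8
Det delta = entry_delta * cofactor = -8 * 0 = 0

Answer: 0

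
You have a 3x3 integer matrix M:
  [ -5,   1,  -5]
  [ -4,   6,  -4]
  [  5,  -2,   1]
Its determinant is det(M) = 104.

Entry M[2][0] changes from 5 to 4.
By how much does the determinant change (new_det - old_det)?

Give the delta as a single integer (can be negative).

Cofactor C_20 = 26
Entry delta = 4 - 5 = -1
Det delta = entry_delta * cofactor = -1 * 26 = -26

Answer: -26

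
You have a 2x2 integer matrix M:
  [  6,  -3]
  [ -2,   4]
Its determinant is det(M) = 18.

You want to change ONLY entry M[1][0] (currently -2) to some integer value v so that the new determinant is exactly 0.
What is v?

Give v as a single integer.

det is linear in entry M[1][0]: det = old_det + (v - -2) * C_10
Cofactor C_10 = 3
Want det = 0: 18 + (v - -2) * 3 = 0
  (v - -2) = -18 / 3 = -6
  v = -2 + (-6) = -8

Answer: -8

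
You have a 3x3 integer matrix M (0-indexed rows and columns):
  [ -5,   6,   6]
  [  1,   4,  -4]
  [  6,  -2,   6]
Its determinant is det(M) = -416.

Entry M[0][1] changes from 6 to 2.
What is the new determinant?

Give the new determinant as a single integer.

Answer: -296

Derivation:
det is linear in row 0: changing M[0][1] by delta changes det by delta * cofactor(0,1).
Cofactor C_01 = (-1)^(0+1) * minor(0,1) = -30
Entry delta = 2 - 6 = -4
Det delta = -4 * -30 = 120
New det = -416 + 120 = -296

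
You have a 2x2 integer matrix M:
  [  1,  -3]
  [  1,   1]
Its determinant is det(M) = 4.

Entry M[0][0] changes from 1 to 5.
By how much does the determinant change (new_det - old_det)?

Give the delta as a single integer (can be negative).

Cofactor C_00 = 1
Entry delta = 5 - 1 = 4
Det delta = entry_delta * cofactor = 4 * 1 = 4

Answer: 4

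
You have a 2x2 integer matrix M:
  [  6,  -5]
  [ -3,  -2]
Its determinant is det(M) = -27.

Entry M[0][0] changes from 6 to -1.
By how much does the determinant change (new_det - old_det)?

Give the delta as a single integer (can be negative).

Answer: 14

Derivation:
Cofactor C_00 = -2
Entry delta = -1 - 6 = -7
Det delta = entry_delta * cofactor = -7 * -2 = 14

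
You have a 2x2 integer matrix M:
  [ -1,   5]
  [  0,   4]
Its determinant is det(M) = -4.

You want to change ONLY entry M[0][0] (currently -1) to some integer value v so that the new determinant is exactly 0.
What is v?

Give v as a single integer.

Answer: 0

Derivation:
det is linear in entry M[0][0]: det = old_det + (v - -1) * C_00
Cofactor C_00 = 4
Want det = 0: -4 + (v - -1) * 4 = 0
  (v - -1) = 4 / 4 = 1
  v = -1 + (1) = 0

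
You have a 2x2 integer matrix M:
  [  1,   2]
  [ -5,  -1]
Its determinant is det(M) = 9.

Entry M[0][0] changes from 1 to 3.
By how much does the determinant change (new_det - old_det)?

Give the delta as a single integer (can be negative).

Cofactor C_00 = -1
Entry delta = 3 - 1 = 2
Det delta = entry_delta * cofactor = 2 * -1 = -2

Answer: -2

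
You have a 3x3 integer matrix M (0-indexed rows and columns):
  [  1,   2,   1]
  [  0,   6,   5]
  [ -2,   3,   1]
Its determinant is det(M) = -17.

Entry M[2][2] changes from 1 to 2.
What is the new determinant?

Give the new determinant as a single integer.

det is linear in row 2: changing M[2][2] by delta changes det by delta * cofactor(2,2).
Cofactor C_22 = (-1)^(2+2) * minor(2,2) = 6
Entry delta = 2 - 1 = 1
Det delta = 1 * 6 = 6
New det = -17 + 6 = -11

Answer: -11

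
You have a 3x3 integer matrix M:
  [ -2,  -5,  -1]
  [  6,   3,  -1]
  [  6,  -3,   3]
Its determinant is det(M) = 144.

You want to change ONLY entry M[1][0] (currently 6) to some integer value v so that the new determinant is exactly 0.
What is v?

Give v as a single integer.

Answer: -2

Derivation:
det is linear in entry M[1][0]: det = old_det + (v - 6) * C_10
Cofactor C_10 = 18
Want det = 0: 144 + (v - 6) * 18 = 0
  (v - 6) = -144 / 18 = -8
  v = 6 + (-8) = -2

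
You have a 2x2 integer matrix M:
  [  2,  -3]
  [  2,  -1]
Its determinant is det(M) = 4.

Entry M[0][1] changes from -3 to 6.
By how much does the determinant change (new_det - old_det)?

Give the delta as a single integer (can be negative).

Cofactor C_01 = -2
Entry delta = 6 - -3 = 9
Det delta = entry_delta * cofactor = 9 * -2 = -18

Answer: -18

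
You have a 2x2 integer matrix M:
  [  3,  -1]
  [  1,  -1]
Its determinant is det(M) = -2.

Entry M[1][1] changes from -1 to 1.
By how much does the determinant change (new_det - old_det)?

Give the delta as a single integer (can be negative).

Answer: 6

Derivation:
Cofactor C_11 = 3
Entry delta = 1 - -1 = 2
Det delta = entry_delta * cofactor = 2 * 3 = 6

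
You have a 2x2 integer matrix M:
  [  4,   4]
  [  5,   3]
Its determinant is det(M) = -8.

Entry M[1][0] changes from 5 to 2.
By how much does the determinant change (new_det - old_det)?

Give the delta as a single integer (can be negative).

Cofactor C_10 = -4
Entry delta = 2 - 5 = -3
Det delta = entry_delta * cofactor = -3 * -4 = 12

Answer: 12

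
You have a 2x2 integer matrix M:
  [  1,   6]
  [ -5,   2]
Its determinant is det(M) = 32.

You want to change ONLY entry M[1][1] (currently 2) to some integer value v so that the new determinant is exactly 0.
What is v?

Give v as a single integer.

det is linear in entry M[1][1]: det = old_det + (v - 2) * C_11
Cofactor C_11 = 1
Want det = 0: 32 + (v - 2) * 1 = 0
  (v - 2) = -32 / 1 = -32
  v = 2 + (-32) = -30

Answer: -30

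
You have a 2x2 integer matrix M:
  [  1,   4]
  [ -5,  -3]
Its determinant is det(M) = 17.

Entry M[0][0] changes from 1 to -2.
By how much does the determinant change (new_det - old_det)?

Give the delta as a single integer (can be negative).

Answer: 9

Derivation:
Cofactor C_00 = -3
Entry delta = -2 - 1 = -3
Det delta = entry_delta * cofactor = -3 * -3 = 9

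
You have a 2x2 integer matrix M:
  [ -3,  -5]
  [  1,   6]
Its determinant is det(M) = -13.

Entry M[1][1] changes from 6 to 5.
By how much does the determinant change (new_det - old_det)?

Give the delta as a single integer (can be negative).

Answer: 3

Derivation:
Cofactor C_11 = -3
Entry delta = 5 - 6 = -1
Det delta = entry_delta * cofactor = -1 * -3 = 3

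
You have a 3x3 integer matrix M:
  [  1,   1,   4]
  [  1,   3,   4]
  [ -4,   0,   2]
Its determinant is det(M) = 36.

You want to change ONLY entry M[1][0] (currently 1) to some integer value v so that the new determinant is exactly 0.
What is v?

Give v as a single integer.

Answer: 19

Derivation:
det is linear in entry M[1][0]: det = old_det + (v - 1) * C_10
Cofactor C_10 = -2
Want det = 0: 36 + (v - 1) * -2 = 0
  (v - 1) = -36 / -2 = 18
  v = 1 + (18) = 19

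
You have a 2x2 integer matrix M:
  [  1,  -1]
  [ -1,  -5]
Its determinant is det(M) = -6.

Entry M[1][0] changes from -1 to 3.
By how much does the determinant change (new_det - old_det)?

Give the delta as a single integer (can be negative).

Answer: 4

Derivation:
Cofactor C_10 = 1
Entry delta = 3 - -1 = 4
Det delta = entry_delta * cofactor = 4 * 1 = 4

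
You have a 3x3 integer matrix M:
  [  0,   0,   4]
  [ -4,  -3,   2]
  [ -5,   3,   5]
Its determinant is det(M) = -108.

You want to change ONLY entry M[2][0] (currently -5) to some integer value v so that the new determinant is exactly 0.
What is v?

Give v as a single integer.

det is linear in entry M[2][0]: det = old_det + (v - -5) * C_20
Cofactor C_20 = 12
Want det = 0: -108 + (v - -5) * 12 = 0
  (v - -5) = 108 / 12 = 9
  v = -5 + (9) = 4

Answer: 4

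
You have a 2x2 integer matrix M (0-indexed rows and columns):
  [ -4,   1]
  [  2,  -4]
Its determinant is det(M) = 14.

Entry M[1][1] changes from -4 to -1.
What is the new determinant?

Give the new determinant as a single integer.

det is linear in row 1: changing M[1][1] by delta changes det by delta * cofactor(1,1).
Cofactor C_11 = (-1)^(1+1) * minor(1,1) = -4
Entry delta = -1 - -4 = 3
Det delta = 3 * -4 = -12
New det = 14 + -12 = 2

Answer: 2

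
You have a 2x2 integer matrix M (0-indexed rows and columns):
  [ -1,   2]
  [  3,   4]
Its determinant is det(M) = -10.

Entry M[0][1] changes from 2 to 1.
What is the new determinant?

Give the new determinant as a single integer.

det is linear in row 0: changing M[0][1] by delta changes det by delta * cofactor(0,1).
Cofactor C_01 = (-1)^(0+1) * minor(0,1) = -3
Entry delta = 1 - 2 = -1
Det delta = -1 * -3 = 3
New det = -10 + 3 = -7

Answer: -7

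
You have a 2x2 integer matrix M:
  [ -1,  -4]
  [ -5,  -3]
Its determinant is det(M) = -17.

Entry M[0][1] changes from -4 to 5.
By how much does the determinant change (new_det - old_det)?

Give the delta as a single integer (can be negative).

Cofactor C_01 = 5
Entry delta = 5 - -4 = 9
Det delta = entry_delta * cofactor = 9 * 5 = 45

Answer: 45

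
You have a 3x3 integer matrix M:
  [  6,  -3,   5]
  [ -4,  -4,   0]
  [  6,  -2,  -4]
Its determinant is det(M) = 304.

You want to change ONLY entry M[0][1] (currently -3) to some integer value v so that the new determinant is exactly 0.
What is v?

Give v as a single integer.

det is linear in entry M[0][1]: det = old_det + (v - -3) * C_01
Cofactor C_01 = -16
Want det = 0: 304 + (v - -3) * -16 = 0
  (v - -3) = -304 / -16 = 19
  v = -3 + (19) = 16

Answer: 16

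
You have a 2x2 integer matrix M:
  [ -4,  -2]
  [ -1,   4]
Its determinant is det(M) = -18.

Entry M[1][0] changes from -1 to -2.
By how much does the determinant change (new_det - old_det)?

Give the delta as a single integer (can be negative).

Cofactor C_10 = 2
Entry delta = -2 - -1 = -1
Det delta = entry_delta * cofactor = -1 * 2 = -2

Answer: -2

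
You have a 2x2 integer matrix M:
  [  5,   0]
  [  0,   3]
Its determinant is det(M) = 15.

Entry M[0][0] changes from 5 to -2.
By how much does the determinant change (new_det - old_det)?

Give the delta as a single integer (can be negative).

Cofactor C_00 = 3
Entry delta = -2 - 5 = -7
Det delta = entry_delta * cofactor = -7 * 3 = -21

Answer: -21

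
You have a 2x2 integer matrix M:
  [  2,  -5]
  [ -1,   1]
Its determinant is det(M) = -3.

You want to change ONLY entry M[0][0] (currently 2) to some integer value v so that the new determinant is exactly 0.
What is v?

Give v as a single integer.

det is linear in entry M[0][0]: det = old_det + (v - 2) * C_00
Cofactor C_00 = 1
Want det = 0: -3 + (v - 2) * 1 = 0
  (v - 2) = 3 / 1 = 3
  v = 2 + (3) = 5

Answer: 5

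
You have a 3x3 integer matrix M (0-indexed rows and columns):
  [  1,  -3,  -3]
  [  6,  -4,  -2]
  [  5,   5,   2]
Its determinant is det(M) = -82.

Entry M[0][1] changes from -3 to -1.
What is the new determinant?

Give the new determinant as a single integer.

det is linear in row 0: changing M[0][1] by delta changes det by delta * cofactor(0,1).
Cofactor C_01 = (-1)^(0+1) * minor(0,1) = -22
Entry delta = -1 - -3 = 2
Det delta = 2 * -22 = -44
New det = -82 + -44 = -126

Answer: -126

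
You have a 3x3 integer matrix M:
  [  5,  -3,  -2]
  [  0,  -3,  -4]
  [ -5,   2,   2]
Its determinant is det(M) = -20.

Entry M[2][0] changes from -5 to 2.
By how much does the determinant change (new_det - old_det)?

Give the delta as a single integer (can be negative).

Answer: 42

Derivation:
Cofactor C_20 = 6
Entry delta = 2 - -5 = 7
Det delta = entry_delta * cofactor = 7 * 6 = 42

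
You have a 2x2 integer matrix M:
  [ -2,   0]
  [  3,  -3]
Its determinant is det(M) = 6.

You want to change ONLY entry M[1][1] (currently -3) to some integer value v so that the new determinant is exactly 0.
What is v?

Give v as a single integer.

Answer: 0

Derivation:
det is linear in entry M[1][1]: det = old_det + (v - -3) * C_11
Cofactor C_11 = -2
Want det = 0: 6 + (v - -3) * -2 = 0
  (v - -3) = -6 / -2 = 3
  v = -3 + (3) = 0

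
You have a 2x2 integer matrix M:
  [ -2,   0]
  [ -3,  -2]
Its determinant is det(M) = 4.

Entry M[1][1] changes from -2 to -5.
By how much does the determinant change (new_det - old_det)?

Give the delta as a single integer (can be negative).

Cofactor C_11 = -2
Entry delta = -5 - -2 = -3
Det delta = entry_delta * cofactor = -3 * -2 = 6

Answer: 6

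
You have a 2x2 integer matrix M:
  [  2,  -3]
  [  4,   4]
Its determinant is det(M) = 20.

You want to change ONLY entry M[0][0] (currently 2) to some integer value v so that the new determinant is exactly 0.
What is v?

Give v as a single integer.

det is linear in entry M[0][0]: det = old_det + (v - 2) * C_00
Cofactor C_00 = 4
Want det = 0: 20 + (v - 2) * 4 = 0
  (v - 2) = -20 / 4 = -5
  v = 2 + (-5) = -3

Answer: -3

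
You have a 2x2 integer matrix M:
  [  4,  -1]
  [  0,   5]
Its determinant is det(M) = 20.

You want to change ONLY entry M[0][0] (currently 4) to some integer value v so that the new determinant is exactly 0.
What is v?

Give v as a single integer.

Answer: 0

Derivation:
det is linear in entry M[0][0]: det = old_det + (v - 4) * C_00
Cofactor C_00 = 5
Want det = 0: 20 + (v - 4) * 5 = 0
  (v - 4) = -20 / 5 = -4
  v = 4 + (-4) = 0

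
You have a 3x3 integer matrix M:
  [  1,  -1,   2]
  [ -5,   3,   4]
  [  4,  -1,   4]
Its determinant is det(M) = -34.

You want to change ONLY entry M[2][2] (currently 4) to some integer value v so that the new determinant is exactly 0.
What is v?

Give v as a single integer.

Answer: -13

Derivation:
det is linear in entry M[2][2]: det = old_det + (v - 4) * C_22
Cofactor C_22 = -2
Want det = 0: -34 + (v - 4) * -2 = 0
  (v - 4) = 34 / -2 = -17
  v = 4 + (-17) = -13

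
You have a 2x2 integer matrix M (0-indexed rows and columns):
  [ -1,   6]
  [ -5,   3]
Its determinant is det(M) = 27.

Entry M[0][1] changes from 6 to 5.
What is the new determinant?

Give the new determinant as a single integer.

det is linear in row 0: changing M[0][1] by delta changes det by delta * cofactor(0,1).
Cofactor C_01 = (-1)^(0+1) * minor(0,1) = 5
Entry delta = 5 - 6 = -1
Det delta = -1 * 5 = -5
New det = 27 + -5 = 22

Answer: 22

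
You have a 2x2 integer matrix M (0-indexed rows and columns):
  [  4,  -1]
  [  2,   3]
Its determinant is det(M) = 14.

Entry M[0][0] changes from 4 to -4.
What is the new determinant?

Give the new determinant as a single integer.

det is linear in row 0: changing M[0][0] by delta changes det by delta * cofactor(0,0).
Cofactor C_00 = (-1)^(0+0) * minor(0,0) = 3
Entry delta = -4 - 4 = -8
Det delta = -8 * 3 = -24
New det = 14 + -24 = -10

Answer: -10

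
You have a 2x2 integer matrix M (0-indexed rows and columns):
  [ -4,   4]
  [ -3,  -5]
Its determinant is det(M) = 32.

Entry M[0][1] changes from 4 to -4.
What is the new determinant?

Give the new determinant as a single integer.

Answer: 8

Derivation:
det is linear in row 0: changing M[0][1] by delta changes det by delta * cofactor(0,1).
Cofactor C_01 = (-1)^(0+1) * minor(0,1) = 3
Entry delta = -4 - 4 = -8
Det delta = -8 * 3 = -24
New det = 32 + -24 = 8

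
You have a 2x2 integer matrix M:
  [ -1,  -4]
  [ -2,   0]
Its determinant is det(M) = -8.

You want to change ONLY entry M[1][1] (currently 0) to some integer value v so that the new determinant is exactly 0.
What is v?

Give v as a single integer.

det is linear in entry M[1][1]: det = old_det + (v - 0) * C_11
Cofactor C_11 = -1
Want det = 0: -8 + (v - 0) * -1 = 0
  (v - 0) = 8 / -1 = -8
  v = 0 + (-8) = -8

Answer: -8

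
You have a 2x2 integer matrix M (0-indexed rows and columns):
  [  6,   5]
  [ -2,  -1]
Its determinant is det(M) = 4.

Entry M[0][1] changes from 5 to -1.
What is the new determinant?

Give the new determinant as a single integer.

Answer: -8

Derivation:
det is linear in row 0: changing M[0][1] by delta changes det by delta * cofactor(0,1).
Cofactor C_01 = (-1)^(0+1) * minor(0,1) = 2
Entry delta = -1 - 5 = -6
Det delta = -6 * 2 = -12
New det = 4 + -12 = -8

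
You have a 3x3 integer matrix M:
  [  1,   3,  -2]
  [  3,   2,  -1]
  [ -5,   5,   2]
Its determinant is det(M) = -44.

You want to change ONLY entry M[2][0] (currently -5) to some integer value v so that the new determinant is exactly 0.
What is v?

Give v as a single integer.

Answer: 39

Derivation:
det is linear in entry M[2][0]: det = old_det + (v - -5) * C_20
Cofactor C_20 = 1
Want det = 0: -44 + (v - -5) * 1 = 0
  (v - -5) = 44 / 1 = 44
  v = -5 + (44) = 39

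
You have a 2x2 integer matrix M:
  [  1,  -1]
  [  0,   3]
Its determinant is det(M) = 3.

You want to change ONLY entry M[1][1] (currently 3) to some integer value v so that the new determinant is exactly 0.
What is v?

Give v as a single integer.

det is linear in entry M[1][1]: det = old_det + (v - 3) * C_11
Cofactor C_11 = 1
Want det = 0: 3 + (v - 3) * 1 = 0
  (v - 3) = -3 / 1 = -3
  v = 3 + (-3) = 0

Answer: 0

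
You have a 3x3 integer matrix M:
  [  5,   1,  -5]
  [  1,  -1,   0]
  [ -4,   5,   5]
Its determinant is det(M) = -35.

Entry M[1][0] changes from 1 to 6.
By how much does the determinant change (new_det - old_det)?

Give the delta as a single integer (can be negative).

Answer: -150

Derivation:
Cofactor C_10 = -30
Entry delta = 6 - 1 = 5
Det delta = entry_delta * cofactor = 5 * -30 = -150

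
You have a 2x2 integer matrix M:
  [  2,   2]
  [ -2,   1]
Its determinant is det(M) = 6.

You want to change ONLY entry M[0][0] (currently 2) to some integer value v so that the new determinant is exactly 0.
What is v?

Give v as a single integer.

det is linear in entry M[0][0]: det = old_det + (v - 2) * C_00
Cofactor C_00 = 1
Want det = 0: 6 + (v - 2) * 1 = 0
  (v - 2) = -6 / 1 = -6
  v = 2 + (-6) = -4

Answer: -4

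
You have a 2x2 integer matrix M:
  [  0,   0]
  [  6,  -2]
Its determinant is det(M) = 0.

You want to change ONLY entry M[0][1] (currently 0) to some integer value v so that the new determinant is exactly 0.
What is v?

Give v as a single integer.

Answer: 0

Derivation:
det is linear in entry M[0][1]: det = old_det + (v - 0) * C_01
Cofactor C_01 = -6
Want det = 0: 0 + (v - 0) * -6 = 0
  (v - 0) = 0 / -6 = 0
  v = 0 + (0) = 0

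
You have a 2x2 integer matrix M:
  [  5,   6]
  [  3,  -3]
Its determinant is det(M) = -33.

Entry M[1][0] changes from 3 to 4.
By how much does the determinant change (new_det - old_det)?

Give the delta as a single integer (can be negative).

Answer: -6

Derivation:
Cofactor C_10 = -6
Entry delta = 4 - 3 = 1
Det delta = entry_delta * cofactor = 1 * -6 = -6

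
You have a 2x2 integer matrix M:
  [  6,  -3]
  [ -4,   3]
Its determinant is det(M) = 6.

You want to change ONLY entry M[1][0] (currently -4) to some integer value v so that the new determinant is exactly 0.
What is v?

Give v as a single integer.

det is linear in entry M[1][0]: det = old_det + (v - -4) * C_10
Cofactor C_10 = 3
Want det = 0: 6 + (v - -4) * 3 = 0
  (v - -4) = -6 / 3 = -2
  v = -4 + (-2) = -6

Answer: -6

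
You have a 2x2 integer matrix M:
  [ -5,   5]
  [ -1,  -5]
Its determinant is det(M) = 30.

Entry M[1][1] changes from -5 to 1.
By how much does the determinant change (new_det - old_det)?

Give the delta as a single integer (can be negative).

Answer: -30

Derivation:
Cofactor C_11 = -5
Entry delta = 1 - -5 = 6
Det delta = entry_delta * cofactor = 6 * -5 = -30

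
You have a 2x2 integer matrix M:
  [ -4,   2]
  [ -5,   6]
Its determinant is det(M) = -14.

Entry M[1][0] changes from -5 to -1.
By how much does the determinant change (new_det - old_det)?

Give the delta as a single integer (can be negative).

Answer: -8

Derivation:
Cofactor C_10 = -2
Entry delta = -1 - -5 = 4
Det delta = entry_delta * cofactor = 4 * -2 = -8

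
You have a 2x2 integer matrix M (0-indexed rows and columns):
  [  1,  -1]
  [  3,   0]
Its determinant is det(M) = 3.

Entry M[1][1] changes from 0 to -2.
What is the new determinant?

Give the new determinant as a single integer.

Answer: 1

Derivation:
det is linear in row 1: changing M[1][1] by delta changes det by delta * cofactor(1,1).
Cofactor C_11 = (-1)^(1+1) * minor(1,1) = 1
Entry delta = -2 - 0 = -2
Det delta = -2 * 1 = -2
New det = 3 + -2 = 1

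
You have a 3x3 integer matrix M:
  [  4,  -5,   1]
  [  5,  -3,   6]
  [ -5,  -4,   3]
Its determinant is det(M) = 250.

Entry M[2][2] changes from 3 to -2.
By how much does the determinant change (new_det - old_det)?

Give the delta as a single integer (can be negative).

Cofactor C_22 = 13
Entry delta = -2 - 3 = -5
Det delta = entry_delta * cofactor = -5 * 13 = -65

Answer: -65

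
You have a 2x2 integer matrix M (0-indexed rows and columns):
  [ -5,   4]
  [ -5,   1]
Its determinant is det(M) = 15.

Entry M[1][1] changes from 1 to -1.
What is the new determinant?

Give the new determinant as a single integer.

det is linear in row 1: changing M[1][1] by delta changes det by delta * cofactor(1,1).
Cofactor C_11 = (-1)^(1+1) * minor(1,1) = -5
Entry delta = -1 - 1 = -2
Det delta = -2 * -5 = 10
New det = 15 + 10 = 25

Answer: 25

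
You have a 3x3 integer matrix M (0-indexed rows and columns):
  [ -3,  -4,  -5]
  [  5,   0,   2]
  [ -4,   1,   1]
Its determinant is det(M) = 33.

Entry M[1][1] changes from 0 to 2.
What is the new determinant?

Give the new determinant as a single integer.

Answer: -13

Derivation:
det is linear in row 1: changing M[1][1] by delta changes det by delta * cofactor(1,1).
Cofactor C_11 = (-1)^(1+1) * minor(1,1) = -23
Entry delta = 2 - 0 = 2
Det delta = 2 * -23 = -46
New det = 33 + -46 = -13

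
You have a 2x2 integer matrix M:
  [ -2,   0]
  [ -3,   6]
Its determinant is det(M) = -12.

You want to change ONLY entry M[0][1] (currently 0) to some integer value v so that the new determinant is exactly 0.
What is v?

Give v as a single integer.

det is linear in entry M[0][1]: det = old_det + (v - 0) * C_01
Cofactor C_01 = 3
Want det = 0: -12 + (v - 0) * 3 = 0
  (v - 0) = 12 / 3 = 4
  v = 0 + (4) = 4

Answer: 4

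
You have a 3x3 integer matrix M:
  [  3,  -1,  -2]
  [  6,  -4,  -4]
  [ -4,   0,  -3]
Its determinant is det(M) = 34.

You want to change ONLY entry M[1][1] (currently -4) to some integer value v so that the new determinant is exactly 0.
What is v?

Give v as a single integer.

Answer: -2

Derivation:
det is linear in entry M[1][1]: det = old_det + (v - -4) * C_11
Cofactor C_11 = -17
Want det = 0: 34 + (v - -4) * -17 = 0
  (v - -4) = -34 / -17 = 2
  v = -4 + (2) = -2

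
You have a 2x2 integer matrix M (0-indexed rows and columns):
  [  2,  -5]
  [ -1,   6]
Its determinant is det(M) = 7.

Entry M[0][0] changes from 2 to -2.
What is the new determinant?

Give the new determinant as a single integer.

det is linear in row 0: changing M[0][0] by delta changes det by delta * cofactor(0,0).
Cofactor C_00 = (-1)^(0+0) * minor(0,0) = 6
Entry delta = -2 - 2 = -4
Det delta = -4 * 6 = -24
New det = 7 + -24 = -17

Answer: -17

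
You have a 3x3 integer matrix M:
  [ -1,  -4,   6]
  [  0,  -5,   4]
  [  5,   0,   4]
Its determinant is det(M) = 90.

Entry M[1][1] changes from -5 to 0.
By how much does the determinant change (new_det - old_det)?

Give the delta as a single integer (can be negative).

Answer: -170

Derivation:
Cofactor C_11 = -34
Entry delta = 0 - -5 = 5
Det delta = entry_delta * cofactor = 5 * -34 = -170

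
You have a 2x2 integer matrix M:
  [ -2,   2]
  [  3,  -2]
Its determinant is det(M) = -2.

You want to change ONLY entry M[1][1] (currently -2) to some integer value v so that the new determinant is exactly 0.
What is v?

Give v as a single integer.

det is linear in entry M[1][1]: det = old_det + (v - -2) * C_11
Cofactor C_11 = -2
Want det = 0: -2 + (v - -2) * -2 = 0
  (v - -2) = 2 / -2 = -1
  v = -2 + (-1) = -3

Answer: -3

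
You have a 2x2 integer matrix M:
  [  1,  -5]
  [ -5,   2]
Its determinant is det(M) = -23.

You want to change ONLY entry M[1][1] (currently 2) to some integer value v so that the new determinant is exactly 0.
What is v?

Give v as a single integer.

Answer: 25

Derivation:
det is linear in entry M[1][1]: det = old_det + (v - 2) * C_11
Cofactor C_11 = 1
Want det = 0: -23 + (v - 2) * 1 = 0
  (v - 2) = 23 / 1 = 23
  v = 2 + (23) = 25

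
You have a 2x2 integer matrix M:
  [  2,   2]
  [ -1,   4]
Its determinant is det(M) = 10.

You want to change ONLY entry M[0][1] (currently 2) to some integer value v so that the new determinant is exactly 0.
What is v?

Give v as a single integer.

Answer: -8

Derivation:
det is linear in entry M[0][1]: det = old_det + (v - 2) * C_01
Cofactor C_01 = 1
Want det = 0: 10 + (v - 2) * 1 = 0
  (v - 2) = -10 / 1 = -10
  v = 2 + (-10) = -8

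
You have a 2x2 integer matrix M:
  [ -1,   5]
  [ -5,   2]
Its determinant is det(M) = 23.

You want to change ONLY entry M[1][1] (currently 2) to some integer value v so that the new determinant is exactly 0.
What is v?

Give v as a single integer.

Answer: 25

Derivation:
det is linear in entry M[1][1]: det = old_det + (v - 2) * C_11
Cofactor C_11 = -1
Want det = 0: 23 + (v - 2) * -1 = 0
  (v - 2) = -23 / -1 = 23
  v = 2 + (23) = 25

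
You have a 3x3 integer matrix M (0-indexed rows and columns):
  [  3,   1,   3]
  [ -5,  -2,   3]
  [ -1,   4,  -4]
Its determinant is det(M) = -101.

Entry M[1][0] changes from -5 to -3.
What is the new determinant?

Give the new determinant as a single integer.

Answer: -69

Derivation:
det is linear in row 1: changing M[1][0] by delta changes det by delta * cofactor(1,0).
Cofactor C_10 = (-1)^(1+0) * minor(1,0) = 16
Entry delta = -3 - -5 = 2
Det delta = 2 * 16 = 32
New det = -101 + 32 = -69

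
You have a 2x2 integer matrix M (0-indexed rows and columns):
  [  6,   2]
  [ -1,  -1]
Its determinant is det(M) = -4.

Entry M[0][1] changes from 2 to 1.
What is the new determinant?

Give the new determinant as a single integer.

Answer: -5

Derivation:
det is linear in row 0: changing M[0][1] by delta changes det by delta * cofactor(0,1).
Cofactor C_01 = (-1)^(0+1) * minor(0,1) = 1
Entry delta = 1 - 2 = -1
Det delta = -1 * 1 = -1
New det = -4 + -1 = -5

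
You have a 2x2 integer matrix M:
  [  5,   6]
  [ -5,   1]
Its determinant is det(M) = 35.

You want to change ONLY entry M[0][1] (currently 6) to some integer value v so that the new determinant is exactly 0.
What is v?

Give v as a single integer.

Answer: -1

Derivation:
det is linear in entry M[0][1]: det = old_det + (v - 6) * C_01
Cofactor C_01 = 5
Want det = 0: 35 + (v - 6) * 5 = 0
  (v - 6) = -35 / 5 = -7
  v = 6 + (-7) = -1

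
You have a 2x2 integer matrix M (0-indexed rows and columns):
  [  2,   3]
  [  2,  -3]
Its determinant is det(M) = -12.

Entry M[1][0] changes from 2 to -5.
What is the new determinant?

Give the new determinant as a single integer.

det is linear in row 1: changing M[1][0] by delta changes det by delta * cofactor(1,0).
Cofactor C_10 = (-1)^(1+0) * minor(1,0) = -3
Entry delta = -5 - 2 = -7
Det delta = -7 * -3 = 21
New det = -12 + 21 = 9

Answer: 9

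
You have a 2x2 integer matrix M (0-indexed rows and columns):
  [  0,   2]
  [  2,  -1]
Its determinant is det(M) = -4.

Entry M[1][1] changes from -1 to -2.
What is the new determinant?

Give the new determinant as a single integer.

Answer: -4

Derivation:
det is linear in row 1: changing M[1][1] by delta changes det by delta * cofactor(1,1).
Cofactor C_11 = (-1)^(1+1) * minor(1,1) = 0
Entry delta = -2 - -1 = -1
Det delta = -1 * 0 = 0
New det = -4 + 0 = -4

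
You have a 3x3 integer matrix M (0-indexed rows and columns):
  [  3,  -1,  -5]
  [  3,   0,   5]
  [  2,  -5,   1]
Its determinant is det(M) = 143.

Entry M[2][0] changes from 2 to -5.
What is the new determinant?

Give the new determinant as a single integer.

det is linear in row 2: changing M[2][0] by delta changes det by delta * cofactor(2,0).
Cofactor C_20 = (-1)^(2+0) * minor(2,0) = -5
Entry delta = -5 - 2 = -7
Det delta = -7 * -5 = 35
New det = 143 + 35 = 178

Answer: 178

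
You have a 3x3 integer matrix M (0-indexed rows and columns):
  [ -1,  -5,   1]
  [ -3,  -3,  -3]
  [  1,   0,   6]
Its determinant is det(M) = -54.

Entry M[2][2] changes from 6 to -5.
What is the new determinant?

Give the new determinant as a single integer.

Answer: 78

Derivation:
det is linear in row 2: changing M[2][2] by delta changes det by delta * cofactor(2,2).
Cofactor C_22 = (-1)^(2+2) * minor(2,2) = -12
Entry delta = -5 - 6 = -11
Det delta = -11 * -12 = 132
New det = -54 + 132 = 78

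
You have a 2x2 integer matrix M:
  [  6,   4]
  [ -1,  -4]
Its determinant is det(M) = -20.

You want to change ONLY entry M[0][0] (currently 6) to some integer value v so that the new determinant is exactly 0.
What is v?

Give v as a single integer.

det is linear in entry M[0][0]: det = old_det + (v - 6) * C_00
Cofactor C_00 = -4
Want det = 0: -20 + (v - 6) * -4 = 0
  (v - 6) = 20 / -4 = -5
  v = 6 + (-5) = 1

Answer: 1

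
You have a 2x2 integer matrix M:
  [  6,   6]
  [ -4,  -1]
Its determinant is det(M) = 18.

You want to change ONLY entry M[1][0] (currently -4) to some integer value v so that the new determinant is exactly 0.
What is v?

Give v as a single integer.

Answer: -1

Derivation:
det is linear in entry M[1][0]: det = old_det + (v - -4) * C_10
Cofactor C_10 = -6
Want det = 0: 18 + (v - -4) * -6 = 0
  (v - -4) = -18 / -6 = 3
  v = -4 + (3) = -1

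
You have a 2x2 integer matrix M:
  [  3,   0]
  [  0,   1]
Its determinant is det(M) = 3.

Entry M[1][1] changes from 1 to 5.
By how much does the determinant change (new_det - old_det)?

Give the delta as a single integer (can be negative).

Cofactor C_11 = 3
Entry delta = 5 - 1 = 4
Det delta = entry_delta * cofactor = 4 * 3 = 12

Answer: 12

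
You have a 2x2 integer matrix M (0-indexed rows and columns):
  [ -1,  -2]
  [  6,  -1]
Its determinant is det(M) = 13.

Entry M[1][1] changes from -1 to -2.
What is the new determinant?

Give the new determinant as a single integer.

det is linear in row 1: changing M[1][1] by delta changes det by delta * cofactor(1,1).
Cofactor C_11 = (-1)^(1+1) * minor(1,1) = -1
Entry delta = -2 - -1 = -1
Det delta = -1 * -1 = 1
New det = 13 + 1 = 14

Answer: 14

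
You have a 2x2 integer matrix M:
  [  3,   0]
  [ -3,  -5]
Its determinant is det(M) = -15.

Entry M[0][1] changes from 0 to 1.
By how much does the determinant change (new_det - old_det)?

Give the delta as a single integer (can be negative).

Cofactor C_01 = 3
Entry delta = 1 - 0 = 1
Det delta = entry_delta * cofactor = 1 * 3 = 3

Answer: 3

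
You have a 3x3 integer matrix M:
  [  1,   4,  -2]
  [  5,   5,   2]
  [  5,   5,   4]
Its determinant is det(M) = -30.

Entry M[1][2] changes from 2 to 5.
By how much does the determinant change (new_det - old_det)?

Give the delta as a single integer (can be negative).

Answer: 45

Derivation:
Cofactor C_12 = 15
Entry delta = 5 - 2 = 3
Det delta = entry_delta * cofactor = 3 * 15 = 45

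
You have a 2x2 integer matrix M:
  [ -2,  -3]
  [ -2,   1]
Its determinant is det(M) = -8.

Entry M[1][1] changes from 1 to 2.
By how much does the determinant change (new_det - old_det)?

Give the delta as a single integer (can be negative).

Cofactor C_11 = -2
Entry delta = 2 - 1 = 1
Det delta = entry_delta * cofactor = 1 * -2 = -2

Answer: -2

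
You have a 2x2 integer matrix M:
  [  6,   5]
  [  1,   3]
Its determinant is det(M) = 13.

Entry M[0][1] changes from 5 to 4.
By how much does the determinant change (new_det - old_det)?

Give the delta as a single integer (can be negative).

Cofactor C_01 = -1
Entry delta = 4 - 5 = -1
Det delta = entry_delta * cofactor = -1 * -1 = 1

Answer: 1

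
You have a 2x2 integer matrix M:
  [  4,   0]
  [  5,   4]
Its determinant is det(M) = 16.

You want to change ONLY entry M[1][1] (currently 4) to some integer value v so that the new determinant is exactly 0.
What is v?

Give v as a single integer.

det is linear in entry M[1][1]: det = old_det + (v - 4) * C_11
Cofactor C_11 = 4
Want det = 0: 16 + (v - 4) * 4 = 0
  (v - 4) = -16 / 4 = -4
  v = 4 + (-4) = 0

Answer: 0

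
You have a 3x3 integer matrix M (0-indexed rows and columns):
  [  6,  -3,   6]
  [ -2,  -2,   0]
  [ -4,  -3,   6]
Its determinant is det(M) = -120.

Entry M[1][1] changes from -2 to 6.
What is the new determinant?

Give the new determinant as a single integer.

det is linear in row 1: changing M[1][1] by delta changes det by delta * cofactor(1,1).
Cofactor C_11 = (-1)^(1+1) * minor(1,1) = 60
Entry delta = 6 - -2 = 8
Det delta = 8 * 60 = 480
New det = -120 + 480 = 360

Answer: 360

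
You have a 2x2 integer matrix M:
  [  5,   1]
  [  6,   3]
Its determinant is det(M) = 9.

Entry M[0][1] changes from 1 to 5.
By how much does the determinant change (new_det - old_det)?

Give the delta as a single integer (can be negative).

Cofactor C_01 = -6
Entry delta = 5 - 1 = 4
Det delta = entry_delta * cofactor = 4 * -6 = -24

Answer: -24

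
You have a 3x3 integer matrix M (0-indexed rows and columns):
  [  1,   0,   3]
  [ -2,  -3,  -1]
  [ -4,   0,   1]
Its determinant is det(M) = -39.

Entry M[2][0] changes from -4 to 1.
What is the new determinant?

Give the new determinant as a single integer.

Answer: 6

Derivation:
det is linear in row 2: changing M[2][0] by delta changes det by delta * cofactor(2,0).
Cofactor C_20 = (-1)^(2+0) * minor(2,0) = 9
Entry delta = 1 - -4 = 5
Det delta = 5 * 9 = 45
New det = -39 + 45 = 6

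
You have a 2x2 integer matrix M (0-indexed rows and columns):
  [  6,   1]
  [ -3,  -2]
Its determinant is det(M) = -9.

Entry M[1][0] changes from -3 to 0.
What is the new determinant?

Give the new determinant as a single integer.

det is linear in row 1: changing M[1][0] by delta changes det by delta * cofactor(1,0).
Cofactor C_10 = (-1)^(1+0) * minor(1,0) = -1
Entry delta = 0 - -3 = 3
Det delta = 3 * -1 = -3
New det = -9 + -3 = -12

Answer: -12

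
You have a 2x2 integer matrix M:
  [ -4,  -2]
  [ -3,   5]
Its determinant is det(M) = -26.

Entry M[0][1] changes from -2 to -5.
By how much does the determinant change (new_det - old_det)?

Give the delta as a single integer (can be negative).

Answer: -9

Derivation:
Cofactor C_01 = 3
Entry delta = -5 - -2 = -3
Det delta = entry_delta * cofactor = -3 * 3 = -9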